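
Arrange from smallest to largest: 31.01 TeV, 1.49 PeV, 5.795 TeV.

5.795 TeV < 31.01 TeV < 1.49 PeV

31.01 TeV = 31010000000000 eV
1.49 PeV = 1490000000000000 eV
5.795 TeV = 5795000000000 eV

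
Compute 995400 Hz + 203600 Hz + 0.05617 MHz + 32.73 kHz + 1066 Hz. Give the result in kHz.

In kHz:
  995400 Hz = 995400e-3 kHz = 995.4
  203600 Hz = 203600e-3 kHz = 203.6
  0.05617 MHz = 0.05617e3 kHz = 56.17
  32.73 kHz → 32.73
  1066 Hz = 1066e-3 kHz = 1.066
Sum: 995.4 + 203.6 + 56.17 + 32.73 + 1.066 = 1288.966

1288.966 kHz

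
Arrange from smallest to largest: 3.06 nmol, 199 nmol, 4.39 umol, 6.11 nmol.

3.06 nmol < 6.11 nmol < 199 nmol < 4.39 umol

3.06 nmol = 0.00000000306 mol
199 nmol = 0.000000199 mol
4.39 umol = 0.00000439 mol
6.11 nmol = 0.00000000611 mol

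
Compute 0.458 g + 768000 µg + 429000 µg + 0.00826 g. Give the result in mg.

In mg:
  0.458 g = 0.458 × 10^3 mg = 458
  768000 µg = 768000 × 10^-3 mg = 768
  429000 µg = 429000 × 10^-3 mg = 429
  0.00826 g = 0.00826 × 10^3 mg = 8.26
Sum: 458 + 768 + 429 + 8.26 = 1663.26

1663.26 mg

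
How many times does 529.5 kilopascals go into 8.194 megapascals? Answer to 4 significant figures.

(8.194 × 10^6) / (529.5 × 10^3) = 0.015475 × 10^3

15.47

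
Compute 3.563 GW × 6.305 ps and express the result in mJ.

22.464715 mJ

3.563 × 10^9 × 6.305 × 10^-12 = 22.464715 × 10^-3 J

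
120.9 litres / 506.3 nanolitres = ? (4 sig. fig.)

(120.9) / (506.3 × 10^-9) = 0.23879 × 10^9

238800000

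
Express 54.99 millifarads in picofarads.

milli = 10⁻³, pico = 10⁻¹²; factor is 10⁹.
54.99 × 10⁹ = 54990000000

54990000000 picofarads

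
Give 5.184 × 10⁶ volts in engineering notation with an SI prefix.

= 5.184 × 10⁶ volts; 10⁶ is mega.

5.184 megavolts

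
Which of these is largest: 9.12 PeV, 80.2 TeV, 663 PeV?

9.12 PeV = 9120000000000000 eV
80.2 TeV = 80200000000000 eV
663 PeV = 663000000000000000 eV

663 PeV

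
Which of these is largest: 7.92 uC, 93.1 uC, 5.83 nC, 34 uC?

93.1 uC

7.92 uC = 0.00000792 C
93.1 uC = 0.0000931 C
5.83 nC = 0.00000000583 C
34 uC = 0.000034 C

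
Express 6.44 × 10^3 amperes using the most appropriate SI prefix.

= 6.44 × 10^3 amperes; 10^3 is kilo.

6.44 kiloamperes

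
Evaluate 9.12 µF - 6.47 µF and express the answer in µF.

2.65 µF

In µF:
  9.12 µF → 9.12
  6.47 µF → 6.47
Difference: 9.12 - 6.47 = 2.65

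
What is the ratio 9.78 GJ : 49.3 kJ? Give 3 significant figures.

(9.78 × 10^9) / (49.3 × 10^3) = 0.1984 × 10^6

198000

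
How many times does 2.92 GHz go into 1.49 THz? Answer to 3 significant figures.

510

(1.49 × 10^12) / (2.92 × 10^9) = 0.5103 × 10^3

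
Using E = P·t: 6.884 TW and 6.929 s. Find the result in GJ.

6.884 × 10¹² × 6.929 = 47.699236 × 10¹² J

47699.236 GJ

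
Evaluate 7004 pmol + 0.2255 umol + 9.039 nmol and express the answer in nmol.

In nmol:
  7004 pmol = 7004 × 10⁻³ nmol = 7.004
  0.2255 umol = 0.2255 × 10³ nmol = 225.5
  9.039 nmol → 9.039
Sum: 7.004 + 225.5 + 9.039 = 241.543

241.543 nmol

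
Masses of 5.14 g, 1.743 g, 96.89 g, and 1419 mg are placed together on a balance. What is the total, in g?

In g:
  5.14 g → 5.14
  1.743 g → 1.743
  96.89 g → 96.89
  1419 mg = 1419e-3 g = 1.419
Sum: 5.14 + 1.743 + 96.89 + 1.419 = 105.192

105.192 g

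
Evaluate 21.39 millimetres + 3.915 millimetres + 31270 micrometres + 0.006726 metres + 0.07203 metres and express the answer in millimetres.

In millimetres:
  21.39 millimetres → 21.39
  3.915 millimetres → 3.915
  31270 micrometres = 31270e-3 millimetres = 31.27
  0.006726 metres = 0.006726e3 millimetres = 6.726
  0.07203 metres = 0.07203e3 millimetres = 72.03
Sum: 21.39 + 3.915 + 31.27 + 6.726 + 72.03 = 135.331

135.331 millimetres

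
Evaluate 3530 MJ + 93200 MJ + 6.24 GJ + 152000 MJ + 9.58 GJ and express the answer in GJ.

In GJ:
  3530 MJ = 3530 × 10^-3 GJ = 3.53
  93200 MJ = 93200 × 10^-3 GJ = 93.2
  6.24 GJ → 6.24
  152000 MJ = 152000 × 10^-3 GJ = 152
  9.58 GJ → 9.58
Sum: 3.53 + 93.2 + 6.24 + 152 + 9.58 = 264.55

264.55 GJ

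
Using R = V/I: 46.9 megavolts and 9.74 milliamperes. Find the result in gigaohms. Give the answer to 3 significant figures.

4.82 gigaohms

(46.9 × 10⁶) / (9.74 × 10⁻³) = 4.8152 × 10⁹ Ω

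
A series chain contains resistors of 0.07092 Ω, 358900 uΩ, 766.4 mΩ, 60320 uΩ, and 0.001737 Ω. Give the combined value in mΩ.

In mΩ:
  0.07092 Ω = 0.07092e3 mΩ = 70.92
  358900 uΩ = 358900e-3 mΩ = 358.9
  766.4 mΩ → 766.4
  60320 uΩ = 60320e-3 mΩ = 60.32
  0.001737 Ω = 0.001737e3 mΩ = 1.737
Sum: 70.92 + 358.9 + 766.4 + 60.32 + 1.737 = 1258.277

1258.277 mΩ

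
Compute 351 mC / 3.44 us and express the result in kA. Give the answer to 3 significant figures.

102 kA

(351 × 10^-3) / (3.44 × 10^-6) = 102.03 × 10^3 A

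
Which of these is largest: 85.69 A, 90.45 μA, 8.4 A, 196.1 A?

85.69 A = 85.69 A
90.45 μA = 0.00009045 A
8.4 A = 8.4 A
196.1 A = 196.1 A

196.1 A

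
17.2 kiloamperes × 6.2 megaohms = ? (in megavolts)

106640 megavolts

17.2 × 10^3 × 6.2 × 10^6 = 106.64 × 10^9 V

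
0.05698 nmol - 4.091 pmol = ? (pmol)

In pmol:
  0.05698 nmol = 0.05698e3 pmol = 56.98
  4.091 pmol → 4.091
Difference: 56.98 - 4.091 = 52.889

52.889 pmol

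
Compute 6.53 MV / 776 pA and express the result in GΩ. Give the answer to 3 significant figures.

8410000 GΩ

(6.53e6) / (776e-12) = 0.0084149e18 Ω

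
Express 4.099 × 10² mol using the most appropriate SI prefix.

= 409.9 mol; mantissa already in [1, 1000).

409.9 mol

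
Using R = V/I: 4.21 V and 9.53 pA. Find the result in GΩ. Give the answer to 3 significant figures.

(4.21) / (9.53e-12) = 0.44176e12 Ω

442 GΩ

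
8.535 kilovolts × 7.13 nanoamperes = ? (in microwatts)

8.535e3 × 7.13e-9 = 60.85455e-6 W

60.85455 microwatts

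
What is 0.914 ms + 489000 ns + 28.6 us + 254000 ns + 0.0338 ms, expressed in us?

In us:
  0.914 ms = 0.914e3 us = 914
  489000 ns = 489000e-3 us = 489
  28.6 us → 28.6
  254000 ns = 254000e-3 us = 254
  0.0338 ms = 0.0338e3 us = 33.8
Sum: 914 + 489 + 28.6 + 254 + 33.8 = 1719.4

1719.4 us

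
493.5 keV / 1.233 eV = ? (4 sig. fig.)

400200

(493.5e3) / (1.233) = 400.24e3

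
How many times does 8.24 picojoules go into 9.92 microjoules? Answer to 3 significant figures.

(9.92e-6) / (8.24e-12) = 1.204e6

1200000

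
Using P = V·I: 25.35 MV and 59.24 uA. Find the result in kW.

25.35e6 × 59.24e-6 = 1501.734 W

1.501734 kW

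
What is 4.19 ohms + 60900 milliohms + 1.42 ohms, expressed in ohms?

66.51 ohms

In ohms:
  4.19 ohms → 4.19
  60900 milliohms = 60900 × 10^-3 ohms = 60.9
  1.42 ohms → 1.42
Sum: 4.19 + 60.9 + 1.42 = 66.51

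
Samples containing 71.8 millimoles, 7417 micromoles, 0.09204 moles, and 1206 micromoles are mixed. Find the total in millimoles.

172.463 millimoles

In millimoles:
  71.8 millimoles → 71.8
  7417 micromoles = 7417 × 10⁻³ millimoles = 7.417
  0.09204 moles = 0.09204 × 10³ millimoles = 92.04
  1206 micromoles = 1206 × 10⁻³ millimoles = 1.206
Sum: 71.8 + 7.417 + 92.04 + 1.206 = 172.463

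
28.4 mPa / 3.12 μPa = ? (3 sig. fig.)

(28.4 × 10^-3) / (3.12 × 10^-6) = 9.103 × 10^3

9100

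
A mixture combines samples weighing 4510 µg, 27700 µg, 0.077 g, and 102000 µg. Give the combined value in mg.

211.21 mg

In mg:
  4510 µg = 4510e-3 mg = 4.51
  27700 µg = 27700e-3 mg = 27.7
  0.077 g = 0.077e3 mg = 77
  102000 µg = 102000e-3 mg = 102
Sum: 4.51 + 27.7 + 77 + 102 = 211.21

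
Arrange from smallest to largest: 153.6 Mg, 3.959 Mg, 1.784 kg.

153.6 Mg = 153600000 g
3.959 Mg = 3959000 g
1.784 kg = 1784 g

1.784 kg < 3.959 Mg < 153.6 Mg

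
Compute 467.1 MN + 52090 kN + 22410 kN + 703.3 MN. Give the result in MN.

In MN:
  467.1 MN → 467.1
  52090 kN = 52090e-3 MN = 52.09
  22410 kN = 22410e-3 MN = 22.41
  703.3 MN → 703.3
Sum: 467.1 + 52.09 + 22.41 + 703.3 = 1244.9

1244.9 MN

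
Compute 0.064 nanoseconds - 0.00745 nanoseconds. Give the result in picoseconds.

In picoseconds:
  0.064 nanoseconds = 0.064 × 10^3 picoseconds = 64
  0.00745 nanoseconds = 0.00745 × 10^3 picoseconds = 7.45
Difference: 64 - 7.45 = 56.55

56.55 picoseconds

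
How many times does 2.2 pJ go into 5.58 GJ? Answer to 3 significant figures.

2540000000000000000000

(5.58 × 10^9) / (2.2 × 10^-12) = 2.536 × 10^21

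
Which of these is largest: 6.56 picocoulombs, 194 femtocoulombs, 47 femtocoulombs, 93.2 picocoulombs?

93.2 picocoulombs

6.56 picocoulombs = 0.00000000000656 coulombs
194 femtocoulombs = 0.000000000000194 coulombs
47 femtocoulombs = 0.000000000000047 coulombs
93.2 picocoulombs = 0.0000000000932 coulombs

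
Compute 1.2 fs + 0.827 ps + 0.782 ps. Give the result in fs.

In fs:
  1.2 fs → 1.2
  0.827 ps = 0.827 × 10³ fs = 827
  0.782 ps = 0.782 × 10³ fs = 782
Sum: 1.2 + 827 + 782 = 1610.2

1610.2 fs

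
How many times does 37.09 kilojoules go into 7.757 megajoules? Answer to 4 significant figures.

(7.757 × 10⁶) / (37.09 × 10³) = 0.20914 × 10³

209.1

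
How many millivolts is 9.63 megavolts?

9630000000 millivolts

mega = 10^6, milli = 10^-3; factor is 10^9.
9.63 × 10^9 = 9630000000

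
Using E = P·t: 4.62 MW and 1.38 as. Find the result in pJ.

6.3756 pJ

4.62e6 × 1.38e-18 = 6.3756e-12 J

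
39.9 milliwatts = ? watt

milli = 1e-3, (no prefix) = 1e0; factor is 1e-3.
39.9 × 1e-3 = 0.0399

0.0399 watts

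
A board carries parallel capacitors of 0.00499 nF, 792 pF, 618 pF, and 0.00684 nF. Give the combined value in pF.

In pF:
  0.00499 nF = 0.00499e3 pF = 4.99
  792 pF → 792
  618 pF → 618
  0.00684 nF = 0.00684e3 pF = 6.84
Sum: 4.99 + 792 + 618 + 6.84 = 1421.83

1421.83 pF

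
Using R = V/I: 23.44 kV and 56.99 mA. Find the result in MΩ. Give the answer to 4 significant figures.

0.4113 MΩ

(23.44 × 10³) / (56.99 × 10⁻³) = 0.4113 × 10⁶ Ω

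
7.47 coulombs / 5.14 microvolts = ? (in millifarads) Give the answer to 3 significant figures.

1450000000 millifarads

(7.47) / (5.14e-6) = 1.4533e6 F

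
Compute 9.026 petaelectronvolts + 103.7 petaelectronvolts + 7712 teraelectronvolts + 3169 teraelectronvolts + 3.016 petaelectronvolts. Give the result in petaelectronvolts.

In petaelectronvolts:
  9.026 petaelectronvolts → 9.026
  103.7 petaelectronvolts → 103.7
  7712 teraelectronvolts = 7712 × 10⁻³ petaelectronvolts = 7.712
  3169 teraelectronvolts = 3169 × 10⁻³ petaelectronvolts = 3.169
  3.016 petaelectronvolts → 3.016
Sum: 9.026 + 103.7 + 7.712 + 3.169 + 3.016 = 126.623

126.623 petaelectronvolts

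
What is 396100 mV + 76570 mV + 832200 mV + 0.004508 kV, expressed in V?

In V:
  396100 mV = 396100 × 10^-3 V = 396.1
  76570 mV = 76570 × 10^-3 V = 76.57
  832200 mV = 832200 × 10^-3 V = 832.2
  0.004508 kV = 0.004508 × 10^3 V = 4.508
Sum: 396.1 + 76.57 + 832.2 + 4.508 = 1309.378

1309.378 V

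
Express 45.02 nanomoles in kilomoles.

0.00000000004502 kilomoles

nano = 1e-9, kilo = 1e3; factor is 1e-12.
45.02 × 1e-12 = 0.00000000004502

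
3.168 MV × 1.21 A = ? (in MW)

3.168 × 10^6 × 1.21 = 3.83328 × 10^6 W

3.83328 MW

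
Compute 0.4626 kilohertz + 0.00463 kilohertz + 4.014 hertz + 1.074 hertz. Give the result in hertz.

472.318 hertz

In hertz:
  0.4626 kilohertz = 0.4626 × 10³ hertz = 462.6
  0.00463 kilohertz = 0.00463 × 10³ hertz = 4.63
  4.014 hertz → 4.014
  1.074 hertz → 1.074
Sum: 462.6 + 4.63 + 4.014 + 1.074 = 472.318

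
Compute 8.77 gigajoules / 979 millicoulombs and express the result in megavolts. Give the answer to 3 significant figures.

(8.77 × 10⁹) / (979 × 10⁻³) = 0.0089581 × 10¹² V

8960 megavolts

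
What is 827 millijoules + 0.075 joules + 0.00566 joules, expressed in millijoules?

907.66 millijoules

In millijoules:
  827 millijoules → 827
  0.075 joules = 0.075e3 millijoules = 75
  0.00566 joules = 0.00566e3 millijoules = 5.66
Sum: 827 + 75 + 5.66 = 907.66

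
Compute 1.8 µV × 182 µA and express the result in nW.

0.3276 nW

1.8 × 10^-6 × 182 × 10^-6 = 327.6 × 10^-12 W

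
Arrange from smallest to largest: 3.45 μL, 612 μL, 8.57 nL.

8.57 nL < 3.45 μL < 612 μL

3.45 μL = 0.00000345 L
612 μL = 0.000612 L
8.57 nL = 0.00000000857 L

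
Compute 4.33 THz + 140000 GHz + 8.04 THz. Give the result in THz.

In THz:
  4.33 THz → 4.33
  140000 GHz = 140000e-3 THz = 140
  8.04 THz → 8.04
Sum: 4.33 + 140 + 8.04 = 152.37

152.37 THz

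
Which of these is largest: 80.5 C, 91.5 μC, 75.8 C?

80.5 C = 80.5 C
91.5 μC = 0.0000915 C
75.8 C = 75.8 C

80.5 C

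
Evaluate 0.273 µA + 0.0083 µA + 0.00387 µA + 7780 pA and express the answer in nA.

292.95 nA

In nA:
  0.273 µA = 0.273e3 nA = 273
  0.0083 µA = 0.0083e3 nA = 8.3
  0.00387 µA = 0.00387e3 nA = 3.87
  7780 pA = 7780e-3 nA = 7.78
Sum: 273 + 8.3 + 3.87 + 7.78 = 292.95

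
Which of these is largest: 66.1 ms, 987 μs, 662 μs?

66.1 ms

66.1 ms = 0.0661 s
987 μs = 0.000987 s
662 μs = 0.000662 s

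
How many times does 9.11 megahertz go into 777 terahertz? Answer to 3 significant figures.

85300000

(777e12) / (9.11e6) = 85.29e6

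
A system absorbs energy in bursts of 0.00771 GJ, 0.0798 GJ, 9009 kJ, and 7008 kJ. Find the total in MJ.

103.527 MJ

In MJ:
  0.00771 GJ = 0.00771 × 10³ MJ = 7.71
  0.0798 GJ = 0.0798 × 10³ MJ = 79.8
  9009 kJ = 9009 × 10⁻³ MJ = 9.009
  7008 kJ = 7008 × 10⁻³ MJ = 7.008
Sum: 7.71 + 79.8 + 9.009 + 7.008 = 103.527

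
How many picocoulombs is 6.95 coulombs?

6950000000000 picocoulombs

(no prefix) = 10⁰, pico = 10⁻¹²; factor is 10¹².
6.95 × 10¹² = 6950000000000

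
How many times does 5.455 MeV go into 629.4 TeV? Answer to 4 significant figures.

(629.4 × 10¹²) / (5.455 × 10⁶) = 115.38 × 10⁶

115400000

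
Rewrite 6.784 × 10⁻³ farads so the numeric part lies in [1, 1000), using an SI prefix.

= 6.784 × 10⁻³ farads; 10⁻³ is milli.

6.784 millifarads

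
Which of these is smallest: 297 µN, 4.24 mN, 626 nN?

297 µN = 0.000297 N
4.24 mN = 0.00424 N
626 nN = 0.000000626 N

626 nN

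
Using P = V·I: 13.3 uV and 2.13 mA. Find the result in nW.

28.329 nW

13.3e-6 × 2.13e-3 = 28.329e-9 W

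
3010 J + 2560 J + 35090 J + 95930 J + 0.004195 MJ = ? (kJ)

In kJ:
  3010 J = 3010 × 10⁻³ kJ = 3.01
  2560 J = 2560 × 10⁻³ kJ = 2.56
  35090 J = 35090 × 10⁻³ kJ = 35.09
  95930 J = 95930 × 10⁻³ kJ = 95.93
  0.004195 MJ = 0.004195 × 10³ kJ = 4.195
Sum: 3.01 + 2.56 + 35.09 + 95.93 + 4.195 = 140.785

140.785 kJ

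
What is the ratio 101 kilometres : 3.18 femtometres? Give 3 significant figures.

31800000000000000000

(101 × 10^3) / (3.18 × 10^-15) = 31.76 × 10^18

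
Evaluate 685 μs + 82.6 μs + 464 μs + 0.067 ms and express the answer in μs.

1298.6 μs

In μs:
  685 μs → 685
  82.6 μs → 82.6
  464 μs → 464
  0.067 ms = 0.067e3 μs = 67
Sum: 685 + 82.6 + 464 + 67 = 1298.6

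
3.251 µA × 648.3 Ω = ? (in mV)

2.1076233 mV

3.251 × 10^-6 × 648.3 = 2107.6233 × 10^-6 V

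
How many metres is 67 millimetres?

milli = 1e-3, (no prefix) = 1e0; factor is 1e-3.
67 × 1e-3 = 0.067

0.067 metres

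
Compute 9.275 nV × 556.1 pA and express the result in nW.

0.0000000051578275 nW

9.275 × 10^-9 × 556.1 × 10^-12 = 5157.8275 × 10^-21 W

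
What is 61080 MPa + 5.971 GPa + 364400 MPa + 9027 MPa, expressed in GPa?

In GPa:
  61080 MPa = 61080 × 10^-3 GPa = 61.08
  5.971 GPa → 5.971
  364400 MPa = 364400 × 10^-3 GPa = 364.4
  9027 MPa = 9027 × 10^-3 GPa = 9.027
Sum: 61.08 + 5.971 + 364.4 + 9.027 = 440.478

440.478 GPa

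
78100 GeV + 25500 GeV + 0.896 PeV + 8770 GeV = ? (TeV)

In TeV:
  78100 GeV = 78100 × 10^-3 TeV = 78.1
  25500 GeV = 25500 × 10^-3 TeV = 25.5
  0.896 PeV = 0.896 × 10^3 TeV = 896
  8770 GeV = 8770 × 10^-3 TeV = 8.77
Sum: 78.1 + 25.5 + 896 + 8.77 = 1008.37

1008.37 TeV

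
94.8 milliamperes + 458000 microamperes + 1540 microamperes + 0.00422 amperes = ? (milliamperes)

558.56 milliamperes

In milliamperes:
  94.8 milliamperes → 94.8
  458000 microamperes = 458000 × 10^-3 milliamperes = 458
  1540 microamperes = 1540 × 10^-3 milliamperes = 1.54
  0.00422 amperes = 0.00422 × 10^3 milliamperes = 4.22
Sum: 94.8 + 458 + 1.54 + 4.22 = 558.56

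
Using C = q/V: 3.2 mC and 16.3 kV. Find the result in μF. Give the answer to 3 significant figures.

(3.2 × 10^-3) / (16.3 × 10^3) = 0.19632 × 10^-6 F

0.196 μF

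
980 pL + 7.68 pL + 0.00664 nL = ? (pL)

994.32 pL

In pL:
  980 pL → 980
  7.68 pL → 7.68
  0.00664 nL = 0.00664e3 pL = 6.64
Sum: 980 + 7.68 + 6.64 = 994.32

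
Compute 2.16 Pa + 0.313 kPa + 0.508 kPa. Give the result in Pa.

823.16 Pa

In Pa:
  2.16 Pa → 2.16
  0.313 kPa = 0.313 × 10^3 Pa = 313
  0.508 kPa = 0.508 × 10^3 Pa = 508
Sum: 2.16 + 313 + 508 = 823.16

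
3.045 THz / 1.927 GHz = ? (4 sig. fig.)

1580

(3.045 × 10^12) / (1.927 × 10^9) = 1.5802 × 10^3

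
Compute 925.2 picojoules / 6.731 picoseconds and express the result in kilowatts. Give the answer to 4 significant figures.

0.1375 kilowatts

(925.2 × 10^-12) / (6.731 × 10^-12) = 137.454 W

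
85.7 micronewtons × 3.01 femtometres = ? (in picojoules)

85.7e-6 × 3.01e-15 = 257.957e-21 J

0.000000257957 picojoules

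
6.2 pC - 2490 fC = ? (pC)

In pC:
  6.2 pC → 6.2
  2490 fC = 2490 × 10⁻³ pC = 2.49
Difference: 6.2 - 2.49 = 3.71

3.71 pC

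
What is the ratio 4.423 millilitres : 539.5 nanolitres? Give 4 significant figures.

8198

(4.423 × 10⁻³) / (539.5 × 10⁻⁹) = 0.0081983 × 10⁶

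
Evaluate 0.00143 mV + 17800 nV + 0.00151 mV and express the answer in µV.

20.74 µV

In µV:
  0.00143 mV = 0.00143e3 µV = 1.43
  17800 nV = 17800e-3 µV = 17.8
  0.00151 mV = 0.00151e3 µV = 1.51
Sum: 1.43 + 17.8 + 1.51 = 20.74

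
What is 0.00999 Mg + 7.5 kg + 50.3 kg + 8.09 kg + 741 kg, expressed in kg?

816.88 kg

In kg:
  0.00999 Mg = 0.00999e3 kg = 9.99
  7.5 kg → 7.5
  50.3 kg → 50.3
  8.09 kg → 8.09
  741 kg → 741
Sum: 9.99 + 7.5 + 50.3 + 8.09 + 741 = 816.88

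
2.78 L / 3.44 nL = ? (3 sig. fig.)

808000000

(2.78) / (3.44 × 10⁻⁹) = 0.8081 × 10⁹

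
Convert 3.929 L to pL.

(no prefix) = 1e0, pico = 1e-12; factor is 1e12.
3.929 × 1e12 = 3929000000000

3929000000000 pL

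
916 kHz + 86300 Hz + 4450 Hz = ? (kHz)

In kHz:
  916 kHz → 916
  86300 Hz = 86300 × 10⁻³ kHz = 86.3
  4450 Hz = 4450 × 10⁻³ kHz = 4.45
Sum: 916 + 86.3 + 4.45 = 1006.75

1006.75 kHz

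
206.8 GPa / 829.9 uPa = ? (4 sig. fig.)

(206.8 × 10⁹) / (829.9 × 10⁻⁶) = 0.24919 × 10¹⁵

249200000000000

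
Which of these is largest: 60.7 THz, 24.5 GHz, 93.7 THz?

60.7 THz = 60700000000000 Hz
24.5 GHz = 24500000000 Hz
93.7 THz = 93700000000000 Hz

93.7 THz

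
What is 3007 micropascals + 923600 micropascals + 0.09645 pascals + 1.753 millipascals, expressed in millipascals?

In millipascals:
  3007 micropascals = 3007 × 10⁻³ millipascals = 3.007
  923600 micropascals = 923600 × 10⁻³ millipascals = 923.6
  0.09645 pascals = 0.09645 × 10³ millipascals = 96.45
  1.753 millipascals → 1.753
Sum: 3.007 + 923.6 + 96.45 + 1.753 = 1024.81

1024.81 millipascals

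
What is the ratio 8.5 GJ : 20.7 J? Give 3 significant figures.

(8.5 × 10^9) / (20.7) = 0.4106 × 10^9

411000000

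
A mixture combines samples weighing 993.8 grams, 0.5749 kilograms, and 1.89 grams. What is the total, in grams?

1570.59 grams

In grams:
  993.8 grams → 993.8
  0.5749 kilograms = 0.5749 × 10^3 grams = 574.9
  1.89 grams → 1.89
Sum: 993.8 + 574.9 + 1.89 = 1570.59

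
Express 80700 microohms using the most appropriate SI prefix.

= 80.7 × 10⁻³ ohms; 10⁻³ is milli.

80.7 milliohms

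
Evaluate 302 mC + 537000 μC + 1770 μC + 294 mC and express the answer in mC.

In mC:
  302 mC → 302
  537000 μC = 537000 × 10⁻³ mC = 537
  1770 μC = 1770 × 10⁻³ mC = 1.77
  294 mC → 294
Sum: 302 + 537 + 1.77 + 294 = 1134.77

1134.77 mC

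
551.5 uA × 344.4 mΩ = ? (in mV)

0.1899366 mV

551.5 × 10⁻⁶ × 344.4 × 10⁻³ = 189936.6 × 10⁻⁹ V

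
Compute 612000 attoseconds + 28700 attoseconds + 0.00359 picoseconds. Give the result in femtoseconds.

In femtoseconds:
  612000 attoseconds = 612000e-3 femtoseconds = 612
  28700 attoseconds = 28700e-3 femtoseconds = 28.7
  0.00359 picoseconds = 0.00359e3 femtoseconds = 3.59
Sum: 612 + 28.7 + 3.59 = 644.29

644.29 femtoseconds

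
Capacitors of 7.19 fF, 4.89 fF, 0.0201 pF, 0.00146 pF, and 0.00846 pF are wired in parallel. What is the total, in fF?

In fF:
  7.19 fF → 7.19
  4.89 fF → 4.89
  0.0201 pF = 0.0201 × 10³ fF = 20.1
  0.00146 pF = 0.00146 × 10³ fF = 1.46
  0.00846 pF = 0.00846 × 10³ fF = 8.46
Sum: 7.19 + 4.89 + 20.1 + 1.46 + 8.46 = 42.1

42.1 fF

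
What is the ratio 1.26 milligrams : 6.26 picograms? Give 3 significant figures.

201000000

(1.26 × 10⁻³) / (6.26 × 10⁻¹²) = 0.2013 × 10⁹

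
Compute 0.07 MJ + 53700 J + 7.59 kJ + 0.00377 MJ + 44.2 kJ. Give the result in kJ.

In kJ:
  0.07 MJ = 0.07 × 10³ kJ = 70
  53700 J = 53700 × 10⁻³ kJ = 53.7
  7.59 kJ → 7.59
  0.00377 MJ = 0.00377 × 10³ kJ = 3.77
  44.2 kJ → 44.2
Sum: 70 + 53.7 + 7.59 + 3.77 + 44.2 = 179.26

179.26 kJ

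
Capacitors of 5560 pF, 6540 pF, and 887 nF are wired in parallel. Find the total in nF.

899.1 nF

In nF:
  5560 pF = 5560e-3 nF = 5.56
  6540 pF = 6540e-3 nF = 6.54
  887 nF → 887
Sum: 5.56 + 6.54 + 887 = 899.1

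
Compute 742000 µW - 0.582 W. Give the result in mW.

In mW:
  742000 µW = 742000e-3 mW = 742
  0.582 W = 0.582e3 mW = 582
Difference: 742 - 582 = 160

160 mW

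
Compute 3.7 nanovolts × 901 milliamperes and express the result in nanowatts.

3.3337 nanowatts

3.7 × 10⁻⁹ × 901 × 10⁻³ = 3333.7 × 10⁻¹² W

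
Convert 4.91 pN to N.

pico = 10⁻¹², (no prefix) = 10⁰; factor is 10⁻¹².
4.91 × 10⁻¹² = 0.00000000000491

0.00000000000491 N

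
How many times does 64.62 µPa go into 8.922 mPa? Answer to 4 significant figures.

138.1

(8.922 × 10^-3) / (64.62 × 10^-6) = 0.13807 × 10^3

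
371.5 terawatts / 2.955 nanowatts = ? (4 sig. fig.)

(371.5 × 10¹²) / (2.955 × 10⁻⁹) = 125.72 × 10²¹

125700000000000000000000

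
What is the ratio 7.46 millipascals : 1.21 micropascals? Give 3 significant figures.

(7.46e-3) / (1.21e-6) = 6.165e3

6170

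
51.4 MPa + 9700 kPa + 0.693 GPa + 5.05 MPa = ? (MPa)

759.15 MPa

In MPa:
  51.4 MPa → 51.4
  9700 kPa = 9700 × 10^-3 MPa = 9.7
  0.693 GPa = 0.693 × 10^3 MPa = 693
  5.05 MPa → 5.05
Sum: 51.4 + 9.7 + 693 + 5.05 = 759.15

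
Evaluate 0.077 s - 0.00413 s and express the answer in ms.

In ms:
  0.077 s = 0.077 × 10³ ms = 77
  0.00413 s = 0.00413 × 10³ ms = 4.13
Difference: 77 - 4.13 = 72.87

72.87 ms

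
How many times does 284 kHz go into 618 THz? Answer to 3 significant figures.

(618 × 10¹²) / (284 × 10³) = 2.176 × 10⁹

2180000000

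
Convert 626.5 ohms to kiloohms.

0.6265 kiloohms

(no prefix) = 1e0, kilo = 1e3; factor is 1e-3.
626.5 × 1e-3 = 0.6265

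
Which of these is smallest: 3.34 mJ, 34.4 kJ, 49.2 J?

3.34 mJ

3.34 mJ = 0.00334 J
34.4 kJ = 34400 J
49.2 J = 49.2 J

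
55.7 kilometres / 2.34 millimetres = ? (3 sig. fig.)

(55.7 × 10³) / (2.34 × 10⁻³) = 23.8 × 10⁶

23800000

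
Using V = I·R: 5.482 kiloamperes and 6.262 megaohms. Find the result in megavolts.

5.482 × 10³ × 6.262 × 10⁶ = 34.328284 × 10⁹ V

34328.284 megavolts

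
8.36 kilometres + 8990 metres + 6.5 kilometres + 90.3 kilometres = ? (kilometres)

In kilometres:
  8.36 kilometres → 8.36
  8990 metres = 8990 × 10^-3 kilometres = 8.99
  6.5 kilometres → 6.5
  90.3 kilometres → 90.3
Sum: 8.36 + 8.99 + 6.5 + 90.3 = 114.15

114.15 kilometres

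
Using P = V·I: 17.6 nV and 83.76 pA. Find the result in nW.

17.6e-9 × 83.76e-12 = 1474.176e-21 W

0.000000001474176 nW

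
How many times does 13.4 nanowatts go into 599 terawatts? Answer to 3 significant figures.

(599 × 10¹²) / (13.4 × 10⁻⁹) = 44.7 × 10²¹

44700000000000000000000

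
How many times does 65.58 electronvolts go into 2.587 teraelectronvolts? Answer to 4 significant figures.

39450000000

(2.587 × 10^12) / (65.58) = 0.039448 × 10^12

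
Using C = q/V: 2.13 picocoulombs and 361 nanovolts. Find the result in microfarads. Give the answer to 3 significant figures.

5.90 microfarads

(2.13 × 10^-12) / (361 × 10^-9) = 0.0059003 × 10^-3 F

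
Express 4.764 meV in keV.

0.000004764 keV

milli = 10^-3, kilo = 10^3; factor is 10^-6.
4.764 × 10^-6 = 0.000004764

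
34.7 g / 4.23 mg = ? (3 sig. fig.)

8200

(34.7) / (4.23e-3) = 8.203e3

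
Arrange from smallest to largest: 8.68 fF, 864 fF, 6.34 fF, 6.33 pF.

8.68 fF = 0.00000000000000868 F
864 fF = 0.000000000000864 F
6.34 fF = 0.00000000000000634 F
6.33 pF = 0.00000000000633 F

6.34 fF < 8.68 fF < 864 fF < 6.33 pF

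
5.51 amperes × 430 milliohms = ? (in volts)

5.51 × 430 × 10^-3 = 2369.3 × 10^-3 V

2.3693 volts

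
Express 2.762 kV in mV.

2762000 mV

kilo = 10³, milli = 10⁻³; factor is 10⁶.
2.762 × 10⁶ = 2762000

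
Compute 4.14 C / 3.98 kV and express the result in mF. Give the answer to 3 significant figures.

1.04 mF

(4.14) / (3.98 × 10³) = 1.0402 × 10⁻³ F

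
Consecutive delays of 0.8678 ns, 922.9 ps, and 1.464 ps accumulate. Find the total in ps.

In ps:
  0.8678 ns = 0.8678 × 10³ ps = 867.8
  922.9 ps → 922.9
  1.464 ps → 1.464
Sum: 867.8 + 922.9 + 1.464 = 1792.164

1792.164 ps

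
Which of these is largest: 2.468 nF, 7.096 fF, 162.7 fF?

2.468 nF

2.468 nF = 0.000000002468 F
7.096 fF = 0.000000000000007096 F
162.7 fF = 0.0000000000001627 F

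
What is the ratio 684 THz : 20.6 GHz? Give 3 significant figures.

(684e12) / (20.6e9) = 33.2e3

33200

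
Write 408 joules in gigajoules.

0.000000408 gigajoules

(no prefix) = 10⁰, giga = 10⁹; factor is 10⁻⁹.
408 × 10⁻⁹ = 0.000000408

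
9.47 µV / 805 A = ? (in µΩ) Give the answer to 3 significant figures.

0.0118 µΩ

(9.47 × 10^-6) / (805) = 0.011764 × 10^-6 Ω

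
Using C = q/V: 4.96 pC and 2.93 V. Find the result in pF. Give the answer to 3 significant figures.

(4.96 × 10^-12) / (2.93) = 1.6928 × 10^-12 F

1.69 pF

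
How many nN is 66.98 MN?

mega = 10⁶, nano = 10⁻⁹; factor is 10¹⁵.
66.98 × 10¹⁵ = 66980000000000000

66980000000000000 nN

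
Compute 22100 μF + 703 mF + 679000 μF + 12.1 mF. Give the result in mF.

1416.2 mF

In mF:
  22100 μF = 22100 × 10^-3 mF = 22.1
  703 mF → 703
  679000 μF = 679000 × 10^-3 mF = 679
  12.1 mF → 12.1
Sum: 22.1 + 703 + 679 + 12.1 = 1416.2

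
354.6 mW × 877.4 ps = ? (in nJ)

0.31112604 nJ

354.6 × 10⁻³ × 877.4 × 10⁻¹² = 311126.04 × 10⁻¹⁵ J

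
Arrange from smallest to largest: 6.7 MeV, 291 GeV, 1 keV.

1 keV < 6.7 MeV < 291 GeV

6.7 MeV = 6700000 eV
291 GeV = 291000000000 eV
1 keV = 1000 eV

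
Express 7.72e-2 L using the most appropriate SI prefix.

= 77.2e-3 L; 1e-3 is milli.

77.2 mL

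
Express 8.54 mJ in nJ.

milli = 10⁻³, nano = 10⁻⁹; factor is 10⁶.
8.54 × 10⁶ = 8540000

8540000 nJ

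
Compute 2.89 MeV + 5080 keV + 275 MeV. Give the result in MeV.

In MeV:
  2.89 MeV → 2.89
  5080 keV = 5080e-3 MeV = 5.08
  275 MeV → 275
Sum: 2.89 + 5.08 + 275 = 282.97

282.97 MeV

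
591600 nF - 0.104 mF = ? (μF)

487.6 μF

In μF:
  591600 nF = 591600 × 10⁻³ μF = 591.6
  0.104 mF = 0.104 × 10³ μF = 104
Difference: 591.6 - 104 = 487.6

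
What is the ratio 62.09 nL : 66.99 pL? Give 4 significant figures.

926.9

(62.09 × 10^-9) / (66.99 × 10^-12) = 0.92685 × 10^3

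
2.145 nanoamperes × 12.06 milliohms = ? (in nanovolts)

2.145 × 10⁻⁹ × 12.06 × 10⁻³ = 25.8687 × 10⁻¹² V

0.0258687 nanovolts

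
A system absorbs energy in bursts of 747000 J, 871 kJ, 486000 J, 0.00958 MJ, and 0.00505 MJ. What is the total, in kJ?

2118.63 kJ

In kJ:
  747000 J = 747000 × 10⁻³ kJ = 747
  871 kJ → 871
  486000 J = 486000 × 10⁻³ kJ = 486
  0.00958 MJ = 0.00958 × 10³ kJ = 9.58
  0.00505 MJ = 0.00505 × 10³ kJ = 5.05
Sum: 747 + 871 + 486 + 9.58 + 5.05 = 2118.63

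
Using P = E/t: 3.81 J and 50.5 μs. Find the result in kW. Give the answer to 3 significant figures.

(3.81) / (50.5 × 10⁻⁶) = 0.075446 × 10⁶ W

75.4 kW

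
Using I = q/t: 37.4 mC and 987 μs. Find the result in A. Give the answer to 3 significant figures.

37.9 A

(37.4e-3) / (987e-6) = 0.037893e3 A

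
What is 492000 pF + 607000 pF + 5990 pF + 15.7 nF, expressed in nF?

In nF:
  492000 pF = 492000 × 10⁻³ nF = 492
  607000 pF = 607000 × 10⁻³ nF = 607
  5990 pF = 5990 × 10⁻³ nF = 5.99
  15.7 nF → 15.7
Sum: 492 + 607 + 5.99 + 15.7 = 1120.69

1120.69 nF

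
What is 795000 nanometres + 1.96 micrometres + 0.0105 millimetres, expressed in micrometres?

In micrometres:
  795000 nanometres = 795000 × 10⁻³ micrometres = 795
  1.96 micrometres → 1.96
  0.0105 millimetres = 0.0105 × 10³ micrometres = 10.5
Sum: 795 + 1.96 + 10.5 = 807.46

807.46 micrometres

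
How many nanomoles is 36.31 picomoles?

0.03631 nanomoles

pico = 10⁻¹², nano = 10⁻⁹; factor is 10⁻³.
36.31 × 10⁻³ = 0.03631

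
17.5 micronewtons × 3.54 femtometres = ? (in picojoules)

0.00000006195 picojoules

17.5e-6 × 3.54e-15 = 61.95e-21 J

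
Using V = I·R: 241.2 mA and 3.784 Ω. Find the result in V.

0.9127008 V

241.2 × 10^-3 × 3.784 = 912.7008 × 10^-3 V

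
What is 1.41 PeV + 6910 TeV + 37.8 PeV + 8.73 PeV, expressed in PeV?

54.85 PeV

In PeV:
  1.41 PeV → 1.41
  6910 TeV = 6910 × 10⁻³ PeV = 6.91
  37.8 PeV → 37.8
  8.73 PeV → 8.73
Sum: 1.41 + 6.91 + 37.8 + 8.73 = 54.85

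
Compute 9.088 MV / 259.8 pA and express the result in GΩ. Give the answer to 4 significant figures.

(9.088e6) / (259.8e-12) = 0.0349808e18 Ω

34980000 GΩ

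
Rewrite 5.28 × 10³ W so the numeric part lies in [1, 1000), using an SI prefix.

= 5.28 × 10³ W; 10³ is kilo.

5.28 kW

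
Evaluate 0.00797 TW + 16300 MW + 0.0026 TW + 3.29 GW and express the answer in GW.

In GW:
  0.00797 TW = 0.00797e3 GW = 7.97
  16300 MW = 16300e-3 GW = 16.3
  0.0026 TW = 0.0026e3 GW = 2.6
  3.29 GW → 3.29
Sum: 7.97 + 16.3 + 2.6 + 3.29 = 30.16

30.16 GW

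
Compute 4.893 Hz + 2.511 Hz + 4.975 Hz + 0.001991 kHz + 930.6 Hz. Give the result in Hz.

944.97 Hz

In Hz:
  4.893 Hz → 4.893
  2.511 Hz → 2.511
  4.975 Hz → 4.975
  0.001991 kHz = 0.001991 × 10³ Hz = 1.991
  930.6 Hz → 930.6
Sum: 4.893 + 2.511 + 4.975 + 1.991 + 930.6 = 944.97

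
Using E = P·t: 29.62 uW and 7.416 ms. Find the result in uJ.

0.21966192 uJ

29.62 × 10^-6 × 7.416 × 10^-3 = 219.66192 × 10^-9 J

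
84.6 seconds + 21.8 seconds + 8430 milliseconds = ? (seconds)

114.83 seconds

In seconds:
  84.6 seconds → 84.6
  21.8 seconds → 21.8
  8430 milliseconds = 8430e-3 seconds = 8.43
Sum: 84.6 + 21.8 + 8.43 = 114.83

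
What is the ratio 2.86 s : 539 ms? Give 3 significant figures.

5.31

(2.86) / (539 × 10⁻³) = 0.005306 × 10³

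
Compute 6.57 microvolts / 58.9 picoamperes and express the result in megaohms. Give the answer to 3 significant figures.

(6.57 × 10^-6) / (58.9 × 10^-12) = 0.11154 × 10^6 Ω

0.112 megaohms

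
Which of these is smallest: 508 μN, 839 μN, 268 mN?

508 μN

508 μN = 0.000508 N
839 μN = 0.000839 N
268 mN = 0.268 N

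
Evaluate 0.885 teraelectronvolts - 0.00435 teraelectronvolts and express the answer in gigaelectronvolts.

In gigaelectronvolts:
  0.885 teraelectronvolts = 0.885 × 10³ gigaelectronvolts = 885
  0.00435 teraelectronvolts = 0.00435 × 10³ gigaelectronvolts = 4.35
Difference: 885 - 4.35 = 880.65

880.65 gigaelectronvolts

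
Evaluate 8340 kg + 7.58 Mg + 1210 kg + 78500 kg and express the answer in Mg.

In Mg:
  8340 kg = 8340e-3 Mg = 8.34
  7.58 Mg → 7.58
  1210 kg = 1210e-3 Mg = 1.21
  78500 kg = 78500e-3 Mg = 78.5
Sum: 8.34 + 7.58 + 1.21 + 78.5 = 95.63

95.63 Mg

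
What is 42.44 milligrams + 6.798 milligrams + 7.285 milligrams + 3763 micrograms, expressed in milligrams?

In milligrams:
  42.44 milligrams → 42.44
  6.798 milligrams → 6.798
  7.285 milligrams → 7.285
  3763 micrograms = 3763 × 10⁻³ milligrams = 3.763
Sum: 42.44 + 6.798 + 7.285 + 3.763 = 60.286

60.286 milligrams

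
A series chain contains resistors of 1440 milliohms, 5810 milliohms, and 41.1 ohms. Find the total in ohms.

In ohms:
  1440 milliohms = 1440 × 10^-3 ohms = 1.44
  5810 milliohms = 5810 × 10^-3 ohms = 5.81
  41.1 ohms → 41.1
Sum: 1.44 + 5.81 + 41.1 = 48.35

48.35 ohms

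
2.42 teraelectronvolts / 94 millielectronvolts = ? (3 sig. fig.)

(2.42 × 10^12) / (94 × 10^-3) = 0.02574 × 10^15

25700000000000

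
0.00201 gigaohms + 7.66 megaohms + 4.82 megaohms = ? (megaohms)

In megaohms:
  0.00201 gigaohms = 0.00201e3 megaohms = 2.01
  7.66 megaohms → 7.66
  4.82 megaohms → 4.82
Sum: 2.01 + 7.66 + 4.82 = 14.49

14.49 megaohms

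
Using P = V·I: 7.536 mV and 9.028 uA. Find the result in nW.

7.536 × 10^-3 × 9.028 × 10^-6 = 68.035008 × 10^-9 W

68.035008 nW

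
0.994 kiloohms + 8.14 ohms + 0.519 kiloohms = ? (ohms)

In ohms:
  0.994 kiloohms = 0.994 × 10³ ohms = 994
  8.14 ohms → 8.14
  0.519 kiloohms = 0.519 × 10³ ohms = 519
Sum: 994 + 8.14 + 519 = 1521.14

1521.14 ohms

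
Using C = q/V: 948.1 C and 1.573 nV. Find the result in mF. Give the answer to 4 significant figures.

(948.1) / (1.573 × 10^-9) = 602.734 × 10^9 F

602700000000000 mF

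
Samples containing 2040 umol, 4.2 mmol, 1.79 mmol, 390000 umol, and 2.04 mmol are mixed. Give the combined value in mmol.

400.07 mmol

In mmol:
  2040 umol = 2040 × 10⁻³ mmol = 2.04
  4.2 mmol → 4.2
  1.79 mmol → 1.79
  390000 umol = 390000 × 10⁻³ mmol = 390
  2.04 mmol → 2.04
Sum: 2.04 + 4.2 + 1.79 + 390 + 2.04 = 400.07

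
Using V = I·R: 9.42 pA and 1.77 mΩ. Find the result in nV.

9.42 × 10^-12 × 1.77 × 10^-3 = 16.6734 × 10^-15 V

0.0000166734 nV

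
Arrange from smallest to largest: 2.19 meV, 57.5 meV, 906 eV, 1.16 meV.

1.16 meV < 2.19 meV < 57.5 meV < 906 eV

2.19 meV = 0.00219 eV
57.5 meV = 0.0575 eV
906 eV = 906 eV
1.16 meV = 0.00116 eV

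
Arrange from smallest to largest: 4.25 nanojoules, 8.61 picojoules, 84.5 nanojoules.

8.61 picojoules < 4.25 nanojoules < 84.5 nanojoules

4.25 nanojoules = 0.00000000425 joules
8.61 picojoules = 0.00000000000861 joules
84.5 nanojoules = 0.0000000845 joules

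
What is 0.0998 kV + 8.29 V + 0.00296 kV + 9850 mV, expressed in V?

In V:
  0.0998 kV = 0.0998 × 10^3 V = 99.8
  8.29 V → 8.29
  0.00296 kV = 0.00296 × 10^3 V = 2.96
  9850 mV = 9850 × 10^-3 V = 9.85
Sum: 99.8 + 8.29 + 2.96 + 9.85 = 120.9

120.9 V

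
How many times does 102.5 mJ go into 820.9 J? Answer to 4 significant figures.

8009

(820.9) / (102.5 × 10^-3) = 8.0088 × 10^3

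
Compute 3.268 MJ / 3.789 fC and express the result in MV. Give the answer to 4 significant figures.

(3.268e6) / (3.789e-15) = 0.862497e21 V

862500000000000 MV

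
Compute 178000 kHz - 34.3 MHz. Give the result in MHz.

In MHz:
  178000 kHz = 178000e-3 MHz = 178
  34.3 MHz → 34.3
Difference: 178 - 34.3 = 143.7

143.7 MHz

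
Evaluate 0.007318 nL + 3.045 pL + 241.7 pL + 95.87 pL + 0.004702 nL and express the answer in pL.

In pL:
  0.007318 nL = 0.007318 × 10³ pL = 7.318
  3.045 pL → 3.045
  241.7 pL → 241.7
  95.87 pL → 95.87
  0.004702 nL = 0.004702 × 10³ pL = 4.702
Sum: 7.318 + 3.045 + 241.7 + 95.87 + 4.702 = 352.635

352.635 pL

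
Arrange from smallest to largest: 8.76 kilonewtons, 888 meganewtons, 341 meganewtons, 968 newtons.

968 newtons < 8.76 kilonewtons < 341 meganewtons < 888 meganewtons

8.76 kilonewtons = 8760 newtons
888 meganewtons = 888000000 newtons
341 meganewtons = 341000000 newtons
968 newtons = 968 newtons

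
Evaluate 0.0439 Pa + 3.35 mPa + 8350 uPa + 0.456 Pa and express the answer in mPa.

In mPa:
  0.0439 Pa = 0.0439 × 10^3 mPa = 43.9
  3.35 mPa → 3.35
  8350 uPa = 8350 × 10^-3 mPa = 8.35
  0.456 Pa = 0.456 × 10^3 mPa = 456
Sum: 43.9 + 3.35 + 8.35 + 456 = 511.6

511.6 mPa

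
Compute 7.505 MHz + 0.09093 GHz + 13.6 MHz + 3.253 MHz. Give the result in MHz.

115.288 MHz

In MHz:
  7.505 MHz → 7.505
  0.09093 GHz = 0.09093 × 10³ MHz = 90.93
  13.6 MHz → 13.6
  3.253 MHz → 3.253
Sum: 7.505 + 90.93 + 13.6 + 3.253 = 115.288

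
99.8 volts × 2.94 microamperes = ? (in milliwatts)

0.293412 milliwatts

99.8 × 2.94 × 10⁻⁶ = 293.412 × 10⁻⁶ W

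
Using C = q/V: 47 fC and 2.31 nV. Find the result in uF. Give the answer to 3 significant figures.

(47 × 10⁻¹⁵) / (2.31 × 10⁻⁹) = 20.346 × 10⁻⁶ F

20.3 uF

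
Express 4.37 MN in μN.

4370000000000 μN

mega = 10^6, micro = 10^-6; factor is 10^12.
4.37 × 10^12 = 4370000000000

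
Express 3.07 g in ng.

(no prefix) = 1e0, nano = 1e-9; factor is 1e9.
3.07 × 1e9 = 3070000000

3070000000 ng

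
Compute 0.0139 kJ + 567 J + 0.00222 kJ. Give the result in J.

583.12 J

In J:
  0.0139 kJ = 0.0139 × 10^3 J = 13.9
  567 J → 567
  0.00222 kJ = 0.00222 × 10^3 J = 2.22
Sum: 13.9 + 567 + 2.22 = 583.12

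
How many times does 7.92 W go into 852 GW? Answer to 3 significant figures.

108000000000

(852e9) / (7.92) = 107.6e9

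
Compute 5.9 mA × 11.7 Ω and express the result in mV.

69.03 mV

5.9 × 10^-3 × 11.7 = 69.03 × 10^-3 V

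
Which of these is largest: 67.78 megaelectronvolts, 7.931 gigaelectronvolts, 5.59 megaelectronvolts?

67.78 megaelectronvolts = 67780000 electronvolts
7.931 gigaelectronvolts = 7931000000 electronvolts
5.59 megaelectronvolts = 5590000 electronvolts

7.931 gigaelectronvolts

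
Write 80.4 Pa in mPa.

80400 mPa

(no prefix) = 10⁰, milli = 10⁻³; factor is 10³.
80.4 × 10³ = 80400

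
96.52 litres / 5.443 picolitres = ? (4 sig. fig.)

17730000000000

(96.52) / (5.443e-12) = 17.733e12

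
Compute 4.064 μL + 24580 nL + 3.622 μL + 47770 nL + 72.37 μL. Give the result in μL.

152.406 μL

In μL:
  4.064 μL → 4.064
  24580 nL = 24580e-3 μL = 24.58
  3.622 μL → 3.622
  47770 nL = 47770e-3 μL = 47.77
  72.37 μL → 72.37
Sum: 4.064 + 24.58 + 3.622 + 47.77 + 72.37 = 152.406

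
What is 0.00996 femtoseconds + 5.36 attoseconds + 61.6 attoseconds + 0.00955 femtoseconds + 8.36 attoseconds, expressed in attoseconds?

In attoseconds:
  0.00996 femtoseconds = 0.00996e3 attoseconds = 9.96
  5.36 attoseconds → 5.36
  61.6 attoseconds → 61.6
  0.00955 femtoseconds = 0.00955e3 attoseconds = 9.55
  8.36 attoseconds → 8.36
Sum: 9.96 + 5.36 + 61.6 + 9.55 + 8.36 = 94.83

94.83 attoseconds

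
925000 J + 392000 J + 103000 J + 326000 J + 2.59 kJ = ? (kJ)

1748.59 kJ

In kJ:
  925000 J = 925000 × 10⁻³ kJ = 925
  392000 J = 392000 × 10⁻³ kJ = 392
  103000 J = 103000 × 10⁻³ kJ = 103
  326000 J = 326000 × 10⁻³ kJ = 326
  2.59 kJ → 2.59
Sum: 925 + 392 + 103 + 326 + 2.59 = 1748.59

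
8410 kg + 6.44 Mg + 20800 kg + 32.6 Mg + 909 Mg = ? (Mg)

In Mg:
  8410 kg = 8410 × 10^-3 Mg = 8.41
  6.44 Mg → 6.44
  20800 kg = 20800 × 10^-3 Mg = 20.8
  32.6 Mg → 32.6
  909 Mg → 909
Sum: 8.41 + 6.44 + 20.8 + 32.6 + 909 = 977.25

977.25 Mg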